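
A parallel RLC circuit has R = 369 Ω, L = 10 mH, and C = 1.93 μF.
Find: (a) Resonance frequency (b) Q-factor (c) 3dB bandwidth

Step 1 — Resonance: ω₀ = 1/√(LC) = 1/√(0.01·1.93e-06) = 7198 rad/s.
Step 2 — f₀ = ω₀/(2π) = 1146 Hz.
Step 3 — Parallel Q: Q = R/(ω₀L) = 369/(7198·0.01) = 5.126.
Step 4 — Bandwidth: Δω = ω₀/Q = 1404 rad/s; BW = Δω/(2π) = 223.5 Hz.

(a) f₀ = 1146 Hz  (b) Q = 5.126  (c) BW = 223.5 Hz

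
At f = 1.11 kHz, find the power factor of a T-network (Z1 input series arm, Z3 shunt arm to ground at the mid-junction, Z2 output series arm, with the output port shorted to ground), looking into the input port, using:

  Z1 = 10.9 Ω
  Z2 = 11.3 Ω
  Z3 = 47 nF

Step 1 — Angular frequency: ω = 2π·f = 2π·1110 = 6974 rad/s.
Step 2 — Component impedances:
  Z1: Z = R = 10.9 Ω
  Z2: Z = R = 11.3 Ω
  Z3: Z = 1/(jωC) = -j/(ω·C) = 0 - j3051 Ω
Step 3 — With the output port shorted to ground, the output series arm Z2 runs from the junction to ground; the shunt arm Z3 also runs from the junction to ground. They appear in parallel: Z3 || Z2 = 11.3 - j0.04186 Ω.
Step 4 — Series with input arm Z1: Z_in = Z1 + (Z3 || Z2) = 22.2 - j0.04186 Ω = 22.2∠-0.1° Ω.
Step 5 — Power factor: PF = cos(φ) = Re(Z)/|Z| = 22.2/22.2 = 1.
Step 6 — Type: Im(Z) = -0.04186 ⇒ leading (phase φ = -0.1°).

PF = 1 (leading, φ = -0.1°)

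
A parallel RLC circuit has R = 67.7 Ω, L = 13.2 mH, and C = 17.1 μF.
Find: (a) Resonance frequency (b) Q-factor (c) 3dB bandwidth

Step 1 — Resonance: ω₀ = 1/√(LC) = 1/√(0.0132·1.71e-05) = 2105 rad/s.
Step 2 — f₀ = ω₀/(2π) = 335 Hz.
Step 3 — Parallel Q: Q = R/(ω₀L) = 67.7/(2105·0.0132) = 2.437.
Step 4 — Bandwidth: Δω = ω₀/Q = 863.8 rad/s; BW = Δω/(2π) = 137.5 Hz.

(a) f₀ = 335 Hz  (b) Q = 2.437  (c) BW = 137.5 Hz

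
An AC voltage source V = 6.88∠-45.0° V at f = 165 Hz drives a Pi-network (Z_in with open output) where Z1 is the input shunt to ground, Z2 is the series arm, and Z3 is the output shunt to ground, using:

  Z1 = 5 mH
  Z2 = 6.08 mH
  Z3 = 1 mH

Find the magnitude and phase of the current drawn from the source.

Step 1 — Angular frequency: ω = 2π·f = 2π·165 = 1037 rad/s.
Step 2 — Component impedances:
  Z1: Z = jωL = j·1037·0.005 = 0 + j5.184 Ω
  Z2: Z = jωL = j·1037·0.00608 = 0 + j6.303 Ω
  Z3: Z = jωL = j·1037·0.001 = 0 + j1.037 Ω
Step 3 — With open output, the series arm Z2 and the output shunt Z3 appear in series to ground: Z2 + Z3 = 0 + j7.34 Ω.
Step 4 — Parallel with input shunt Z1: Z_in = Z1 || (Z2 + Z3) = 0 + j3.038 Ω = 3.038∠90.0° Ω.
Step 5 — Source phasor: V = 6.88∠-45.0° V = 4.865 - j4.865 V.
Step 6 — Ohm's law: I = V / Z_total = (4.865 - j4.865) / (0 + j3.038) = -1.601 - j1.601 A.
Step 7 — Convert to polar: |I| = 2.265 A, ∠I = -135.0°.

I = 2.265∠-135.0° A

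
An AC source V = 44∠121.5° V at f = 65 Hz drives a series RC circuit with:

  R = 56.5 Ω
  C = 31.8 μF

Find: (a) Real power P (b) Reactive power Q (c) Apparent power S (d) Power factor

Step 1 — Angular frequency: ω = 2π·f = 2π·65 = 408.4 rad/s.
Step 2 — Component impedances:
  R: Z = R = 56.5 Ω
  C: Z = 1/(jωC) = -j/(ω·C) = 0 - j77 Ω
Step 3 — Series combination: Z_total = R + C = 56.5 - j77 Ω = 95.5∠-53.7° Ω.
Step 4 — Source phasor: V = 44∠121.5° V = -22.99 + j37.52 V.
Step 5 — Current: I = V / Z = -0.4591 + j0.03832 A = 0.4607∠175.2° A.
Step 6 — Complex power: S = V·I* = 11.99 - j16.34 VA.
Step 7 — Real power: P = Re(S) = 11.99 W.
Step 8 — Reactive power: Q = Im(S) = -16.34 VAR.
Step 9 — Apparent power: |S| = 20.27 VA.
Step 10 — Power factor: PF = P/|S| = 0.5916 (leading).

(a) P = 11.99 W  (b) Q = -16.34 VAR  (c) S = 20.27 VA  (d) PF = 0.5916 (leading)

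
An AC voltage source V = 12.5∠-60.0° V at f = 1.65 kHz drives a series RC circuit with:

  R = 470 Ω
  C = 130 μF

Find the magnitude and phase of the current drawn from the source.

Step 1 — Angular frequency: ω = 2π·f = 2π·1650 = 1.037e+04 rad/s.
Step 2 — Component impedances:
  R: Z = R = 470 Ω
  C: Z = 1/(jωC) = -j/(ω·C) = 0 - j0.742 Ω
Step 3 — Series combination: Z_total = R + C = 470 - j0.742 Ω = 470∠-0.1° Ω.
Step 4 — Source phasor: V = 12.5∠-60.0° V = 6.25 - j10.83 V.
Step 5 — Ohm's law: I = V / Z_total = (6.25 - j10.83) / (470 - j0.742) = 0.01333 - j0.02301 A.
Step 6 — Convert to polar: |I| = 0.0266 A, ∠I = -59.9°.

I = 0.0266∠-59.9° A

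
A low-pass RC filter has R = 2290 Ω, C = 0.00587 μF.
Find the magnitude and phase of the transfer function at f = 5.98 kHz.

Step 1 — Angular frequency: ω = 2π·5980 = 3.757e+04 rad/s.
Step 2 — Transfer function: H(jω) = 1/(1 + jωRC).
Step 3 — Denominator: 1 + jωRC = 1 + j·3.757e+04·2290·5.87e-09 = 1 + j0.5051.
Step 4 — H = 0.7967 - j0.4024.
Step 5 — Magnitude: |H| = 0.8926 (-1.0 dB); phase: φ = -26.8°.

|H| = 0.8926 (-1.0 dB), φ = -26.8°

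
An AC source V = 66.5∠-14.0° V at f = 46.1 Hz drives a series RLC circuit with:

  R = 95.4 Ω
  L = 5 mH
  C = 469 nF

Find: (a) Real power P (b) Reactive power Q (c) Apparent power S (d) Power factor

Step 1 — Angular frequency: ω = 2π·f = 2π·46.1 = 289.7 rad/s.
Step 2 — Component impedances:
  R: Z = R = 95.4 Ω
  L: Z = jωL = j·289.7·0.005 = 0 + j1.448 Ω
  C: Z = 1/(jωC) = -j/(ω·C) = 0 - j7361 Ω
Step 3 — Series combination: Z_total = R + L + C = 95.4 - j7360 Ω = 7360∠-89.3° Ω.
Step 4 — Source phasor: V = 66.5∠-14.0° V = 64.52 - j16.09 V.
Step 5 — Current: I = V / Z = 0.002299 + j0.008737 A = 0.009035∠75.3° A.
Step 6 — Complex power: S = V·I* = 0.007787 - j0.6008 VA.
Step 7 — Real power: P = Re(S) = 0.007787 W.
Step 8 — Reactive power: Q = Im(S) = -0.6008 VAR.
Step 9 — Apparent power: |S| = 0.6008 VA.
Step 10 — Power factor: PF = P/|S| = 0.01296 (leading).

(a) P = 0.007787 W  (b) Q = -0.6008 VAR  (c) S = 0.6008 VA  (d) PF = 0.01296 (leading)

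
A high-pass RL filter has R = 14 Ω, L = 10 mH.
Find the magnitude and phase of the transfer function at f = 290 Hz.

Step 1 — Angular frequency: ω = 2π·290 = 1822 rad/s.
Step 2 — Transfer function: H(jω) = jωL/(R + jωL).
Step 3 — Numerator jωL = j·18.22; denominator R + jωL = 14 + j18.22.
Step 4 — H = 0.6288 + j0.4831.
Step 5 — Magnitude: |H| = 0.793 (-2.0 dB); phase: φ = 37.5°.

|H| = 0.793 (-2.0 dB), φ = 37.5°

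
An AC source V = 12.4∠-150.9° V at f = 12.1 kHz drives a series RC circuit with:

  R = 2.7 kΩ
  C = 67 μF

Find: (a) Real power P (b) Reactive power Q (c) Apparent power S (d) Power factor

Step 1 — Angular frequency: ω = 2π·f = 2π·1.21e+04 = 7.603e+04 rad/s.
Step 2 — Component impedances:
  R: Z = R = 2700 Ω
  C: Z = 1/(jωC) = -j/(ω·C) = 0 - j0.1963 Ω
Step 3 — Series combination: Z_total = R + C = 2700 - j0.1963 Ω = 2700∠-0.0° Ω.
Step 4 — Source phasor: V = 12.4∠-150.9° V = -10.83 - j6.031 V.
Step 5 — Current: I = V / Z = -0.004013 - j0.002234 A = 0.004593∠-150.9° A.
Step 6 — Complex power: S = V·I* = 0.05695 - j4.141e-06 VA.
Step 7 — Real power: P = Re(S) = 0.05695 W.
Step 8 — Reactive power: Q = Im(S) = -4.141e-06 VAR.
Step 9 — Apparent power: |S| = 0.05695 VA.
Step 10 — Power factor: PF = P/|S| = 1 (leading).

(a) P = 0.05695 W  (b) Q = -4.141e-06 VAR  (c) S = 0.05695 VA  (d) PF = 1 (leading)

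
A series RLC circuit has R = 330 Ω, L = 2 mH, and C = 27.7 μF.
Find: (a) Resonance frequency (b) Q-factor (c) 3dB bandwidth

Step 1 — Resonance: ω₀ = 1/√(LC) = 1/√(0.002·2.77e-05) = 4249 rad/s.
Step 2 — f₀ = ω₀/(2π) = 676.2 Hz.
Step 3 — Series Q: Q = ω₀L/R = 4249·0.002/330 = 0.02575.
Step 4 — Bandwidth: Δω = ω₀/Q = 1.65e+05 rad/s; BW = Δω/(2π) = 2.626e+04 Hz.

(a) f₀ = 676.2 Hz  (b) Q = 0.02575  (c) BW = 2.626e+04 Hz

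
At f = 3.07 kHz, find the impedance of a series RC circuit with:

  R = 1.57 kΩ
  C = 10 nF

Step 1 — Angular frequency: ω = 2π·f = 2π·3070 = 1.929e+04 rad/s.
Step 2 — Component impedances:
  R: Z = R = 1570 Ω
  C: Z = 1/(jωC) = -j/(ω·C) = 0 - j5184 Ω
Step 3 — Series combination: Z_total = R + C = 1570 - j5184 Ω = 5417∠-73.2° Ω.

Z = 1570 - j5184 Ω = 5417∠-73.2° Ω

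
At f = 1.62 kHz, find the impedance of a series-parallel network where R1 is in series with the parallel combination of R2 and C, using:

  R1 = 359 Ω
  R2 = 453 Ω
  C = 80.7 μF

Step 1 — Angular frequency: ω = 2π·f = 2π·1620 = 1.018e+04 rad/s.
Step 2 — Component impedances:
  R1: Z = R = 359 Ω
  R2: Z = R = 453 Ω
  C: Z = 1/(jωC) = -j/(ω·C) = 0 - j1.217 Ω
Step 3 — Parallel branch: R2 || C = 1/(1/R2 + 1/C) = 0.003272 - j1.217 Ω.
Step 4 — Series with R1: Z_total = R1 + (R2 || C) = 359 - j1.217 Ω = 359∠-0.2° Ω.

Z = 359 - j1.217 Ω = 359∠-0.2° Ω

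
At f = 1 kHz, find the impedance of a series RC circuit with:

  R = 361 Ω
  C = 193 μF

Step 1 — Angular frequency: ω = 2π·f = 2π·1000 = 6283 rad/s.
Step 2 — Component impedances:
  R: Z = R = 361 Ω
  C: Z = 1/(jωC) = -j/(ω·C) = 0 - j0.8246 Ω
Step 3 — Series combination: Z_total = R + C = 361 - j0.8246 Ω = 361∠-0.1° Ω.

Z = 361 - j0.8246 Ω = 361∠-0.1° Ω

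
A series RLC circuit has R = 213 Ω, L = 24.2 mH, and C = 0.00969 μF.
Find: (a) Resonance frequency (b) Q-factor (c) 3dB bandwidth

Step 1 — Resonance: ω₀ = 1/√(LC) = 1/√(0.0242·9.69e-09) = 6.53e+04 rad/s.
Step 2 — f₀ = ω₀/(2π) = 1.039e+04 Hz.
Step 3 — Series Q: Q = ω₀L/R = 6.53e+04·0.0242/213 = 7.419.
Step 4 — Bandwidth: Δω = ω₀/Q = 8802 rad/s; BW = Δω/(2π) = 1401 Hz.

(a) f₀ = 1.039e+04 Hz  (b) Q = 7.419  (c) BW = 1401 Hz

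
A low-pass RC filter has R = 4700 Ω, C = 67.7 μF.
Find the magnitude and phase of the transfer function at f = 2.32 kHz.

Step 1 — Angular frequency: ω = 2π·2320 = 1.458e+04 rad/s.
Step 2 — Transfer function: H(jω) = 1/(1 + jωRC).
Step 3 — Denominator: 1 + jωRC = 1 + j·1.458e+04·4700·6.77e-05 = 1 + j4638.
Step 4 — H = 4.648e-08 - j0.0002156.
Step 5 — Magnitude: |H| = 0.0002156 (-73.3 dB); phase: φ = -90.0°.

|H| = 0.0002156 (-73.3 dB), φ = -90.0°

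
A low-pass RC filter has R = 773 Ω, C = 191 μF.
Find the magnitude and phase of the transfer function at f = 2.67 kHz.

Step 1 — Angular frequency: ω = 2π·2670 = 1.678e+04 rad/s.
Step 2 — Transfer function: H(jω) = 1/(1 + jωRC).
Step 3 — Denominator: 1 + jωRC = 1 + j·1.678e+04·773·0.000191 = 1 + j2477.
Step 4 — H = 1.63e-07 - j0.0004037.
Step 5 — Magnitude: |H| = 0.0004037 (-67.9 dB); phase: φ = -90.0°.

|H| = 0.0004037 (-67.9 dB), φ = -90.0°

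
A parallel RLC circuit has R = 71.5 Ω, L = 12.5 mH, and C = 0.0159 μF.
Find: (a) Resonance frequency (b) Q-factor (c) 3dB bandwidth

Step 1 — Resonance: ω₀ = 1/√(LC) = 1/√(0.0125·1.59e-08) = 7.093e+04 rad/s.
Step 2 — f₀ = ω₀/(2π) = 1.129e+04 Hz.
Step 3 — Parallel Q: Q = R/(ω₀L) = 71.5/(7.093e+04·0.0125) = 0.08064.
Step 4 — Bandwidth: Δω = ω₀/Q = 8.796e+05 rad/s; BW = Δω/(2π) = 1.4e+05 Hz.

(a) f₀ = 1.129e+04 Hz  (b) Q = 0.08064  (c) BW = 1.4e+05 Hz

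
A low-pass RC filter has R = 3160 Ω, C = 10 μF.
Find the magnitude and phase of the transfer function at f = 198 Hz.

Step 1 — Angular frequency: ω = 2π·198 = 1244 rad/s.
Step 2 — Transfer function: H(jω) = 1/(1 + jωRC).
Step 3 — Denominator: 1 + jωRC = 1 + j·1244·3160·1e-05 = 1 + j39.31.
Step 4 — H = 0.0006466 - j0.02542.
Step 5 — Magnitude: |H| = 0.02543 (-31.9 dB); phase: φ = -88.5°.

|H| = 0.02543 (-31.9 dB), φ = -88.5°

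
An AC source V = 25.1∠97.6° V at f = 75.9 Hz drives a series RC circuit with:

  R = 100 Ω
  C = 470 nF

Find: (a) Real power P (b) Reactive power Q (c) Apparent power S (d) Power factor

Step 1 — Angular frequency: ω = 2π·f = 2π·75.9 = 476.9 rad/s.
Step 2 — Component impedances:
  R: Z = R = 100 Ω
  C: Z = 1/(jωC) = -j/(ω·C) = 0 - j4461 Ω
Step 3 — Series combination: Z_total = R + C = 100 - j4461 Ω = 4463∠-88.7° Ω.
Step 4 — Source phasor: V = 25.1∠97.6° V = -3.32 + j24.88 V.
Step 5 — Current: I = V / Z = -0.00559 - j0.0006188 A = 0.005625∠-173.7° A.
Step 6 — Complex power: S = V·I* = 0.003164 - j0.1411 VA.
Step 7 — Real power: P = Re(S) = 0.003164 W.
Step 8 — Reactive power: Q = Im(S) = -0.1411 VAR.
Step 9 — Apparent power: |S| = 0.1412 VA.
Step 10 — Power factor: PF = P/|S| = 0.02241 (leading).

(a) P = 0.003164 W  (b) Q = -0.1411 VAR  (c) S = 0.1412 VA  (d) PF = 0.02241 (leading)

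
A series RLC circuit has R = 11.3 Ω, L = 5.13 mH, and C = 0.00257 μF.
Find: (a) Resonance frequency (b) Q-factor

Step 1 — Resonance condition Im(Z)=0 gives ω₀ = 1/√(LC).
Step 2 — ω₀ = 1/√(0.00513·2.57e-09) = 2.754e+05 rad/s.
Step 3 — f₀ = ω₀/(2π) = 4.383e+04 Hz.
Step 4 — Series Q: Q = ω₀L/R = 2.754e+05·0.00513/11.3 = 125.

(a) f₀ = 4.383e+04 Hz  (b) Q = 125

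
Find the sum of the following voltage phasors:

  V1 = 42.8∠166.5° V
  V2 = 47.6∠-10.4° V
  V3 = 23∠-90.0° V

Step 1 — Convert each phasor to rectangular form:
  V1 = 42.8·(cos(166.5°) + j·sin(166.5°)) = -41.62 + j9.991 V
  V2 = 47.6·(cos(-10.4°) + j·sin(-10.4°)) = 46.82 - j8.593 V
  V3 = 23·(cos(-90.0°) + j·sin(-90.0°)) = 0 - j23 V
Step 2 — Sum components: V_total = 5.201 - j21.6 V.
Step 3 — Convert to polar: |V_total| = 22.22 V, ∠V_total = -76.5°.

V_total = 22.22∠-76.5° V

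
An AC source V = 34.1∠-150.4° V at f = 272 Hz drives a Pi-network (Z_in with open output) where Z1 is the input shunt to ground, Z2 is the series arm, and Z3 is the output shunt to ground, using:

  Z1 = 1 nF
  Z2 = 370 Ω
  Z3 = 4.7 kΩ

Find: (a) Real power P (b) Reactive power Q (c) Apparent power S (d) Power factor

Step 1 — Angular frequency: ω = 2π·f = 2π·272 = 1709 rad/s.
Step 2 — Component impedances:
  Z1: Z = 1/(jωC) = -j/(ω·C) = 0 - j5.851e+05 Ω
  Z2: Z = R = 370 Ω
  Z3: Z = R = 4700 Ω
Step 3 — With open output, the series arm Z2 and the output shunt Z3 appear in series to ground: Z2 + Z3 = 5070 Ω.
Step 4 — Parallel with input shunt Z1: Z_in = Z1 || (Z2 + Z3) = 5070 - j43.93 Ω = 5070∠-0.5° Ω.
Step 5 — Source phasor: V = 34.1∠-150.4° V = -29.65 - j16.84 V.
Step 6 — Current: I = V / Z = -0.005819 - j0.003373 A = 0.006726∠-149.9° A.
Step 7 — Complex power: S = V·I* = 0.2294 - j0.001987 VA.
Step 8 — Real power: P = Re(S) = 0.2294 W.
Step 9 — Reactive power: Q = Im(S) = -0.001987 VAR.
Step 10 — Apparent power: |S| = 0.2294 VA.
Step 11 — Power factor: PF = P/|S| = 1 (leading).

(a) P = 0.2294 W  (b) Q = -0.001987 VAR  (c) S = 0.2294 VA  (d) PF = 1 (leading)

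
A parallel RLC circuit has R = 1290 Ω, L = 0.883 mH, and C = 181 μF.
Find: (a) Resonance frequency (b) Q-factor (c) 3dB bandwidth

Step 1 — Resonance: ω₀ = 1/√(LC) = 1/√(0.000883·0.000181) = 2501 rad/s.
Step 2 — f₀ = ω₀/(2π) = 398.1 Hz.
Step 3 — Parallel Q: Q = R/(ω₀L) = 1290/(2501·0.000883) = 584.
Step 4 — Bandwidth: Δω = ω₀/Q = 4.283 rad/s; BW = Δω/(2π) = 0.6816 Hz.

(a) f₀ = 398.1 Hz  (b) Q = 584  (c) BW = 0.6816 Hz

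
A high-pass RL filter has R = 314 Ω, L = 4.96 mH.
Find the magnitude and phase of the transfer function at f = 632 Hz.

Step 1 — Angular frequency: ω = 2π·632 = 3971 rad/s.
Step 2 — Transfer function: H(jω) = jωL/(R + jωL).
Step 3 — Numerator jωL = j·19.7; denominator R + jωL = 314 + j19.7.
Step 4 — H = 0.003919 + j0.06248.
Step 5 — Magnitude: |H| = 0.0626 (-24.1 dB); phase: φ = 86.4°.

|H| = 0.0626 (-24.1 dB), φ = 86.4°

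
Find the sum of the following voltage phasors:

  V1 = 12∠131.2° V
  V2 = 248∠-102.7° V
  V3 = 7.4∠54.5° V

Step 1 — Convert each phasor to rectangular form:
  V1 = 12·(cos(131.2°) + j·sin(131.2°)) = -7.904 + j9.029 V
  V2 = 248·(cos(-102.7°) + j·sin(-102.7°)) = -54.52 - j241.9 V
  V3 = 7.4·(cos(54.5°) + j·sin(54.5°)) = 4.297 + j6.024 V
Step 2 — Sum components: V_total = -58.13 - j226.9 V.
Step 3 — Convert to polar: |V_total| = 234.2 V, ∠V_total = -104.4°.

V_total = 234.2∠-104.4° V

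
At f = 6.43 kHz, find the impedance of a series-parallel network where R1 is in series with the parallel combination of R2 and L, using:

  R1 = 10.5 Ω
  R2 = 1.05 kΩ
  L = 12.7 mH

Step 1 — Angular frequency: ω = 2π·f = 2π·6430 = 4.04e+04 rad/s.
Step 2 — Component impedances:
  R1: Z = R = 10.5 Ω
  R2: Z = R = 1050 Ω
  L: Z = jωL = j·4.04e+04·0.0127 = 0 + j513.1 Ω
Step 3 — Parallel branch: R2 || L = 1/(1/R2 + 1/L) = 202.4 + j414.2 Ω.
Step 4 — Series with R1: Z_total = R1 + (R2 || L) = 212.9 + j414.2 Ω = 465.7∠62.8° Ω.

Z = 212.9 + j414.2 Ω = 465.7∠62.8° Ω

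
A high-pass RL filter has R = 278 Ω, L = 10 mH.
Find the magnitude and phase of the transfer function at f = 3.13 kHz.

Step 1 — Angular frequency: ω = 2π·3130 = 1.967e+04 rad/s.
Step 2 — Transfer function: H(jω) = jωL/(R + jωL).
Step 3 — Numerator jωL = j·196.7; denominator R + jωL = 278 + j196.7.
Step 4 — H = 0.3335 + j0.4715.
Step 5 — Magnitude: |H| = 0.5775 (-4.8 dB); phase: φ = 54.7°.

|H| = 0.5775 (-4.8 dB), φ = 54.7°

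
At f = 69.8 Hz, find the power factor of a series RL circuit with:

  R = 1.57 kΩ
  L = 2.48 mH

Step 1 — Angular frequency: ω = 2π·f = 2π·69.8 = 438.6 rad/s.
Step 2 — Component impedances:
  R: Z = R = 1570 Ω
  L: Z = jωL = j·438.6·0.00248 = 0 + j1.088 Ω
Step 3 — Series combination: Z_total = R + L = 1570 + j1.088 Ω = 1570∠0.0° Ω.
Step 4 — Power factor: PF = cos(φ) = Re(Z)/|Z| = 1570/1570 = 1.
Step 5 — Type: Im(Z) = 1.088 ⇒ lagging (phase φ = 0.0°).

PF = 1 (lagging, φ = 0.0°)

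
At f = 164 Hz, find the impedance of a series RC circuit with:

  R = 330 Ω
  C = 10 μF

Step 1 — Angular frequency: ω = 2π·f = 2π·164 = 1030 rad/s.
Step 2 — Component impedances:
  R: Z = R = 330 Ω
  C: Z = 1/(jωC) = -j/(ω·C) = 0 - j97.05 Ω
Step 3 — Series combination: Z_total = R + C = 330 - j97.05 Ω = 344∠-16.4° Ω.

Z = 330 - j97.05 Ω = 344∠-16.4° Ω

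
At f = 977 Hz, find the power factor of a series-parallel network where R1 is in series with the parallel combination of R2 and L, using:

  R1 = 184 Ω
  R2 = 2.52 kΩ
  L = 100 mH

Step 1 — Angular frequency: ω = 2π·f = 2π·977 = 6139 rad/s.
Step 2 — Component impedances:
  R1: Z = R = 184 Ω
  R2: Z = R = 2520 Ω
  L: Z = jωL = j·6139·0.1 = 0 + j613.9 Ω
Step 3 — Parallel branch: R2 || L = 1/(1/R2 + 1/L) = 141.2 + j579.5 Ω.
Step 4 — Series with R1: Z_total = R1 + (R2 || L) = 325.2 + j579.5 Ω = 664.5∠60.7° Ω.
Step 5 — Power factor: PF = cos(φ) = Re(Z)/|Z| = 325.16/664.48 = 0.4893.
Step 6 — Type: Im(Z) = 579.5 ⇒ lagging (phase φ = 60.7°).

PF = 0.4893 (lagging, φ = 60.7°)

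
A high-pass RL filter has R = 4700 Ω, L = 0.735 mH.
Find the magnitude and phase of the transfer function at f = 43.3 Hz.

Step 1 — Angular frequency: ω = 2π·43.3 = 272.1 rad/s.
Step 2 — Transfer function: H(jω) = jωL/(R + jωL).
Step 3 — Numerator jωL = j·0.2; denominator R + jωL = 4700 + j0.2.
Step 4 — H = 1.81e-09 + j4.255e-05.
Step 5 — Magnitude: |H| = 4.255e-05 (-87.4 dB); phase: φ = 90.0°.

|H| = 4.255e-05 (-87.4 dB), φ = 90.0°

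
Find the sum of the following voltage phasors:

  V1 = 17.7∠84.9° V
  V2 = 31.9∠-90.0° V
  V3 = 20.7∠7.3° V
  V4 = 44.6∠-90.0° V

Step 1 — Convert each phasor to rectangular form:
  V1 = 17.7·(cos(84.9°) + j·sin(84.9°)) = 1.573 + j17.63 V
  V2 = 31.9·(cos(-90.0°) + j·sin(-90.0°)) = 0 - j31.9 V
  V3 = 20.7·(cos(7.3°) + j·sin(7.3°)) = 20.53 + j2.63 V
  V4 = 44.6·(cos(-90.0°) + j·sin(-90.0°)) = 0 - j44.6 V
Step 2 — Sum components: V_total = 22.11 - j56.24 V.
Step 3 — Convert to polar: |V_total| = 60.43 V, ∠V_total = -68.5°.

V_total = 60.43∠-68.5° V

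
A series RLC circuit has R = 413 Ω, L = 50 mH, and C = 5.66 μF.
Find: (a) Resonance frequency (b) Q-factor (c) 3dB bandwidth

Step 1 — Resonance condition Im(Z)=0 gives ω₀ = 1/√(LC).
Step 2 — ω₀ = 1/√(0.05·5.66e-06) = 1880 rad/s.
Step 3 — f₀ = ω₀/(2π) = 299.2 Hz.
Step 4 — Series Q: Q = ω₀L/R = 1880·0.05/413 = 0.2276.
Step 5 — 3dB bandwidth: Δω = ω₀/Q = 8260 rad/s; BW = Δω/(2π) = 1315 Hz.

(a) f₀ = 299.2 Hz  (b) Q = 0.2276  (c) BW = 1315 Hz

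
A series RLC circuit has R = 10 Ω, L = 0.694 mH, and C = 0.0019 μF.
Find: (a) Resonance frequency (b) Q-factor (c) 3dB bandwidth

Step 1 — Resonance: ω₀ = 1/√(LC) = 1/√(0.000694·1.9e-09) = 8.709e+05 rad/s.
Step 2 — f₀ = ω₀/(2π) = 1.386e+05 Hz.
Step 3 — Series Q: Q = ω₀L/R = 8.709e+05·0.000694/10 = 60.44.
Step 4 — Bandwidth: Δω = ω₀/Q = 1.441e+04 rad/s; BW = Δω/(2π) = 2293 Hz.

(a) f₀ = 1.386e+05 Hz  (b) Q = 60.44  (c) BW = 2293 Hz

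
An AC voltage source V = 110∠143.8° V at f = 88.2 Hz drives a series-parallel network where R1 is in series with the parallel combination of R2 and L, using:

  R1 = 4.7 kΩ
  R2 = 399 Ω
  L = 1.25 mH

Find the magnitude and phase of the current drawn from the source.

Step 1 — Angular frequency: ω = 2π·f = 2π·88.2 = 554.2 rad/s.
Step 2 — Component impedances:
  R1: Z = R = 4700 Ω
  R2: Z = R = 399 Ω
  L: Z = jωL = j·554.2·0.00125 = 0 + j0.6927 Ω
Step 3 — Parallel branch: R2 || L = 1/(1/R2 + 1/L) = 0.001203 + j0.6927 Ω.
Step 4 — Series with R1: Z_total = R1 + (R2 || L) = 4700 + j0.6927 Ω = 4700∠0.0° Ω.
Step 5 — Source phasor: V = 110∠143.8° V = -88.77 + j64.97 V.
Step 6 — Ohm's law: I = V / Z_total = (-88.77 + j64.97) / (4700 + j0.6927) = -0.01888 + j0.01383 A.
Step 7 — Convert to polar: |I| = 0.0234 A, ∠I = 143.8°.

I = 0.0234∠143.8° A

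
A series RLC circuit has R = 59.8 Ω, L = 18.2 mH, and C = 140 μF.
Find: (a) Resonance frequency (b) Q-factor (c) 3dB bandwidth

Step 1 — Resonance: ω₀ = 1/√(LC) = 1/√(0.0182·0.00014) = 626.5 rad/s.
Step 2 — f₀ = ω₀/(2π) = 99.71 Hz.
Step 3 — Series Q: Q = ω₀L/R = 626.5·0.0182/59.8 = 0.1907.
Step 4 — Bandwidth: Δω = ω₀/Q = 3286 rad/s; BW = Δω/(2π) = 522.9 Hz.

(a) f₀ = 99.71 Hz  (b) Q = 0.1907  (c) BW = 522.9 Hz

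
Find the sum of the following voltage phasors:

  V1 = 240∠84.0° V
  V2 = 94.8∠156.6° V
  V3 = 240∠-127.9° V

Step 1 — Convert each phasor to rectangular form:
  V1 = 240·(cos(84.0°) + j·sin(84.0°)) = 25.09 + j238.7 V
  V2 = 94.8·(cos(156.6°) + j·sin(156.6°)) = -87 + j37.65 V
  V3 = 240·(cos(-127.9°) + j·sin(-127.9°)) = -147.4 - j189.4 V
Step 2 — Sum components: V_total = -209.3 + j86.95 V.
Step 3 — Convert to polar: |V_total| = 226.7 V, ∠V_total = 157.4°.

V_total = 226.7∠157.4° V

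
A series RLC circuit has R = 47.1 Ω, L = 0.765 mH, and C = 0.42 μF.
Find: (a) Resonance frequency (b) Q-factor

Step 1 — Resonance condition Im(Z)=0 gives ω₀ = 1/√(LC).
Step 2 — ω₀ = 1/√(0.000765·4.2e-07) = 5.579e+04 rad/s.
Step 3 — f₀ = ω₀/(2π) = 8879 Hz.
Step 4 — Series Q: Q = ω₀L/R = 5.579e+04·0.000765/47.1 = 0.9061.

(a) f₀ = 8879 Hz  (b) Q = 0.9061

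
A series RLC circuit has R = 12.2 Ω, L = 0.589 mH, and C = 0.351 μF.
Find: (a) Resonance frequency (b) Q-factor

Step 1 — Resonance condition Im(Z)=0 gives ω₀ = 1/√(LC).
Step 2 — ω₀ = 1/√(0.000589·3.51e-07) = 6.955e+04 rad/s.
Step 3 — f₀ = ω₀/(2π) = 1.107e+04 Hz.
Step 4 — Series Q: Q = ω₀L/R = 6.955e+04·0.000589/12.2 = 3.358.

(a) f₀ = 1.107e+04 Hz  (b) Q = 3.358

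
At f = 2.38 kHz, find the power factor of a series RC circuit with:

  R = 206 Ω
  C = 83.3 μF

Step 1 — Angular frequency: ω = 2π·f = 2π·2380 = 1.495e+04 rad/s.
Step 2 — Component impedances:
  R: Z = R = 206 Ω
  C: Z = 1/(jωC) = -j/(ω·C) = 0 - j0.8028 Ω
Step 3 — Series combination: Z_total = R + C = 206 - j0.8028 Ω = 206∠-0.2° Ω.
Step 4 — Power factor: PF = cos(φ) = Re(Z)/|Z| = 206/206 = 1.
Step 5 — Type: Im(Z) = -0.8028 ⇒ leading (phase φ = -0.2°).

PF = 1 (leading, φ = -0.2°)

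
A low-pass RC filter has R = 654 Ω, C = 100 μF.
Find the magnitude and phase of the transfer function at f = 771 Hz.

Step 1 — Angular frequency: ω = 2π·771 = 4844 rad/s.
Step 2 — Transfer function: H(jω) = 1/(1 + jωRC).
Step 3 — Denominator: 1 + jωRC = 1 + j·4844·654·0.0001 = 1 + j316.8.
Step 4 — H = 9.963e-06 - j0.003156.
Step 5 — Magnitude: |H| = 0.003156 (-50.0 dB); phase: φ = -89.8°.

|H| = 0.003156 (-50.0 dB), φ = -89.8°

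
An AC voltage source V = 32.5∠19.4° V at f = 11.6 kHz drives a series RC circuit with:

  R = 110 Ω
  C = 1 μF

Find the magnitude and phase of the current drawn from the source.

Step 1 — Angular frequency: ω = 2π·f = 2π·1.16e+04 = 7.288e+04 rad/s.
Step 2 — Component impedances:
  R: Z = R = 110 Ω
  C: Z = 1/(jωC) = -j/(ω·C) = 0 - j13.72 Ω
Step 3 — Series combination: Z_total = R + C = 110 - j13.72 Ω = 110.9∠-7.1° Ω.
Step 4 — Source phasor: V = 32.5∠19.4° V = 30.65 + j10.8 V.
Step 5 — Ohm's law: I = V / Z_total = (30.65 + j10.8) / (110 - j13.72) = 0.2624 + j0.1309 A.
Step 6 — Convert to polar: |I| = 0.2932 A, ∠I = 26.5°.

I = 0.2932∠26.5° A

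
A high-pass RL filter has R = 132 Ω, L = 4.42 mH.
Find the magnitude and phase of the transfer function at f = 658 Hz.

Step 1 — Angular frequency: ω = 2π·658 = 4134 rad/s.
Step 2 — Transfer function: H(jω) = jωL/(R + jωL).
Step 3 — Numerator jωL = j·18.27; denominator R + jωL = 132 + j18.27.
Step 4 — H = 0.0188 + j0.1358.
Step 5 — Magnitude: |H| = 0.1371 (-17.3 dB); phase: φ = 82.1°.

|H| = 0.1371 (-17.3 dB), φ = 82.1°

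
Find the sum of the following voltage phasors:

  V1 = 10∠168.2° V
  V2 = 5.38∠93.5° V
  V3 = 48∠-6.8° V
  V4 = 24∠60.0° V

Step 1 — Convert each phasor to rectangular form:
  V1 = 10·(cos(168.2°) + j·sin(168.2°)) = -9.789 + j2.045 V
  V2 = 5.38·(cos(93.5°) + j·sin(93.5°)) = -0.3284 + j5.37 V
  V3 = 48·(cos(-6.8°) + j·sin(-6.8°)) = 47.66 - j5.683 V
  V4 = 24·(cos(60.0°) + j·sin(60.0°)) = 12 + j20.78 V
Step 2 — Sum components: V_total = 49.55 + j22.52 V.
Step 3 — Convert to polar: |V_total| = 54.42 V, ∠V_total = 24.4°.

V_total = 54.42∠24.4° V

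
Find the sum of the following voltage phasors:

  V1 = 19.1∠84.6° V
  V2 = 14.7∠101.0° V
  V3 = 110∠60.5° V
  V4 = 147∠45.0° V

Step 1 — Convert each phasor to rectangular form:
  V1 = 19.1·(cos(84.6°) + j·sin(84.6°)) = 1.797 + j19.02 V
  V2 = 14.7·(cos(101.0°) + j·sin(101.0°)) = -2.805 + j14.43 V
  V3 = 110·(cos(60.5°) + j·sin(60.5°)) = 54.17 + j95.74 V
  V4 = 147·(cos(45.0°) + j·sin(45.0°)) = 103.9 + j103.9 V
Step 2 — Sum components: V_total = 157.1 + j233.1 V.
Step 3 — Convert to polar: |V_total| = 281.1 V, ∠V_total = 56.0°.

V_total = 281.1∠56.0° V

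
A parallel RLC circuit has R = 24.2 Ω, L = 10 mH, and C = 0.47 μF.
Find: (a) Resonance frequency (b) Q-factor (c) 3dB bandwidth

Step 1 — Resonance: ω₀ = 1/√(LC) = 1/√(0.01·4.7e-07) = 1.459e+04 rad/s.
Step 2 — f₀ = ω₀/(2π) = 2322 Hz.
Step 3 — Parallel Q: Q = R/(ω₀L) = 24.2/(1.459e+04·0.01) = 0.1659.
Step 4 — Bandwidth: Δω = ω₀/Q = 8.792e+04 rad/s; BW = Δω/(2π) = 1.399e+04 Hz.

(a) f₀ = 2322 Hz  (b) Q = 0.1659  (c) BW = 1.399e+04 Hz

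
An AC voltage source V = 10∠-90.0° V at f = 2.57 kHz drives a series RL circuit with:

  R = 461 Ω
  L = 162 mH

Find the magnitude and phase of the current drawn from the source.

Step 1 — Angular frequency: ω = 2π·f = 2π·2570 = 1.615e+04 rad/s.
Step 2 — Component impedances:
  R: Z = R = 461 Ω
  L: Z = jωL = j·1.615e+04·0.162 = 0 + j2616 Ω
Step 3 — Series combination: Z_total = R + L = 461 + j2616 Ω = 2656∠80.0° Ω.
Step 4 — Source phasor: V = 10∠-90.0° V = 0 - j10 V.
Step 5 — Ohm's law: I = V / Z_total = (0 - j10) / (461 + j2616) = -0.003708 - j0.0006534 A.
Step 6 — Convert to polar: |I| = 0.003765 A, ∠I = -170.0°.

I = 0.003765∠-170.0° A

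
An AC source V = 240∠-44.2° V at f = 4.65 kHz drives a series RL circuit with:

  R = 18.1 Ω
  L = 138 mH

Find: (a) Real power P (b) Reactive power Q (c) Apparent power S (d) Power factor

Step 1 — Angular frequency: ω = 2π·f = 2π·4650 = 2.922e+04 rad/s.
Step 2 — Component impedances:
  R: Z = R = 18.1 Ω
  L: Z = jωL = j·2.922e+04·0.138 = 0 + j4032 Ω
Step 3 — Series combination: Z_total = R + L = 18.1 + j4032 Ω = 4032∠89.7° Ω.
Step 4 — Source phasor: V = 240∠-44.2° V = 172.1 - j167.3 V.
Step 5 — Current: I = V / Z = -0.04131 - j0.04286 A = 0.05952∠-133.9° A.
Step 6 — Complex power: S = V·I* = 0.06413 + j14.29 VA.
Step 7 — Real power: P = Re(S) = 0.06413 W.
Step 8 — Reactive power: Q = Im(S) = 14.29 VAR.
Step 9 — Apparent power: |S| = 14.29 VA.
Step 10 — Power factor: PF = P/|S| = 0.004489 (lagging).

(a) P = 0.06413 W  (b) Q = 14.29 VAR  (c) S = 14.29 VA  (d) PF = 0.004489 (lagging)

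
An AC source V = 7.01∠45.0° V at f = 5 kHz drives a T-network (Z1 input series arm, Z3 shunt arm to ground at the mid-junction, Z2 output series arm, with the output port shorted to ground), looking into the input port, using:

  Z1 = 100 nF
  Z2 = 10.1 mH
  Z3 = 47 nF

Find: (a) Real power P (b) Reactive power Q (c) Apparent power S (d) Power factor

Step 1 — Angular frequency: ω = 2π·f = 2π·5000 = 3.142e+04 rad/s.
Step 2 — Component impedances:
  Z1: Z = 1/(jωC) = -j/(ω·C) = 0 - j318.3 Ω
  Z2: Z = jωL = j·3.142e+04·0.0101 = 0 + j317.3 Ω
  Z3: Z = 1/(jωC) = -j/(ω·C) = 0 - j677.3 Ω
Step 3 — With the output port shorted to ground, the output series arm Z2 runs from the junction to ground; the shunt arm Z3 also runs from the junction to ground. They appear in parallel: Z3 || Z2 = 0 + j597 Ω.
Step 4 — Series with input arm Z1: Z_in = Z1 + (Z3 || Z2) = 0 + j278.7 Ω = 278.7∠90.0° Ω.
Step 5 — Source phasor: V = 7.01∠45.0° V = 4.957 + j4.957 V.
Step 6 — Current: I = V / Z = 0.01779 - j0.01779 A = 0.02515∠-45.0° A.
Step 7 — Complex power: S = V·I* = 0 + j0.1763 VA.
Step 8 — Real power: P = Re(S) = 0 W.
Step 9 — Reactive power: Q = Im(S) = 0.1763 VAR.
Step 10 — Apparent power: |S| = 0.1763 VA.
Step 11 — Power factor: PF = P/|S| = 0 (lagging).

(a) P = 0 W  (b) Q = 0.1763 VAR  (c) S = 0.1763 VA  (d) PF = 0 (lagging)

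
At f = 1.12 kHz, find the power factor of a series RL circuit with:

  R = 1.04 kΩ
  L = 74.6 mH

Step 1 — Angular frequency: ω = 2π·f = 2π·1120 = 7037 rad/s.
Step 2 — Component impedances:
  R: Z = R = 1040 Ω
  L: Z = jωL = j·7037·0.0746 = 0 + j525 Ω
Step 3 — Series combination: Z_total = R + L = 1040 + j525 Ω = 1165∠26.8° Ω.
Step 4 — Power factor: PF = cos(φ) = Re(Z)/|Z| = 1040/1165 = 0.8927.
Step 5 — Type: Im(Z) = 525 ⇒ lagging (phase φ = 26.8°).

PF = 0.8927 (lagging, φ = 26.8°)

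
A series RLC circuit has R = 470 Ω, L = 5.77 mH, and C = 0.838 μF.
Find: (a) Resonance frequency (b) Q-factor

Step 1 — Resonance condition Im(Z)=0 gives ω₀ = 1/√(LC).
Step 2 — ω₀ = 1/√(0.00577·8.38e-07) = 1.438e+04 rad/s.
Step 3 — f₀ = ω₀/(2π) = 2289 Hz.
Step 4 — Series Q: Q = ω₀L/R = 1.438e+04·0.00577/470 = 0.1766.

(a) f₀ = 2289 Hz  (b) Q = 0.1766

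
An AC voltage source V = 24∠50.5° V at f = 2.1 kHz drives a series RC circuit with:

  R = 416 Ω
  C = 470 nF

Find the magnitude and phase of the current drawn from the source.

Step 1 — Angular frequency: ω = 2π·f = 2π·2100 = 1.319e+04 rad/s.
Step 2 — Component impedances:
  R: Z = R = 416 Ω
  C: Z = 1/(jωC) = -j/(ω·C) = 0 - j161.3 Ω
Step 3 — Series combination: Z_total = R + C = 416 - j161.3 Ω = 446.2∠-21.2° Ω.
Step 4 — Source phasor: V = 24∠50.5° V = 15.27 + j18.52 V.
Step 5 — Ohm's law: I = V / Z_total = (15.27 + j18.52) / (416 - j161.3) = 0.0169 + j0.05107 A.
Step 6 — Convert to polar: |I| = 0.05379 A, ∠I = 71.7°.

I = 0.05379∠71.7° A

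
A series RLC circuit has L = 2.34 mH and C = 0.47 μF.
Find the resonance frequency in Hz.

Step 1 — Resonance condition Im(Z)=0 gives ω₀ = 1/√(LC).
Step 2 — ω₀ = 1/√(0.00234·4.7e-07) = 3.015e+04 rad/s.
Step 3 — f₀ = ω₀/(2π) = 4799 Hz.

f₀ = 4799 Hz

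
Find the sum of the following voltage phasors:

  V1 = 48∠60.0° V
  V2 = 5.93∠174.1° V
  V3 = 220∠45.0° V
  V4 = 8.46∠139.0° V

Step 1 — Convert each phasor to rectangular form:
  V1 = 48·(cos(60.0°) + j·sin(60.0°)) = 24 + j41.57 V
  V2 = 5.93·(cos(174.1°) + j·sin(174.1°)) = -5.899 + j0.6096 V
  V3 = 220·(cos(45.0°) + j·sin(45.0°)) = 155.6 + j155.6 V
  V4 = 8.46·(cos(139.0°) + j·sin(139.0°)) = -6.385 + j5.55 V
Step 2 — Sum components: V_total = 167.3 + j203.3 V.
Step 3 — Convert to polar: |V_total| = 263.3 V, ∠V_total = 50.6°.

V_total = 263.3∠50.6° V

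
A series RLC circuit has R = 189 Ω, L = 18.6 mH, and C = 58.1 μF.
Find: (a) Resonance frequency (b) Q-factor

Step 1 — Resonance condition Im(Z)=0 gives ω₀ = 1/√(LC).
Step 2 — ω₀ = 1/√(0.0186·5.81e-05) = 962 rad/s.
Step 3 — f₀ = ω₀/(2π) = 153.1 Hz.
Step 4 — Series Q: Q = ω₀L/R = 962·0.0186/189 = 0.09467.

(a) f₀ = 153.1 Hz  (b) Q = 0.09467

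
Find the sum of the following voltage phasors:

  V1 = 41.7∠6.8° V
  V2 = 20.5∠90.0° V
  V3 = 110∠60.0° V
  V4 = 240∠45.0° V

Step 1 — Convert each phasor to rectangular form:
  V1 = 41.7·(cos(6.8°) + j·sin(6.8°)) = 41.41 + j4.937 V
  V2 = 20.5·(cos(90.0°) + j·sin(90.0°)) = 0 + j20.5 V
  V3 = 110·(cos(60.0°) + j·sin(60.0°)) = 55 + j95.26 V
  V4 = 240·(cos(45.0°) + j·sin(45.0°)) = 169.7 + j169.7 V
Step 2 — Sum components: V_total = 266.1 + j290.4 V.
Step 3 — Convert to polar: |V_total| = 393.9 V, ∠V_total = 47.5°.

V_total = 393.9∠47.5° V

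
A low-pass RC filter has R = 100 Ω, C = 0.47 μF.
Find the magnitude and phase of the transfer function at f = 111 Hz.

Step 1 — Angular frequency: ω = 2π·111 = 697.4 rad/s.
Step 2 — Transfer function: H(jω) = 1/(1 + jωRC).
Step 3 — Denominator: 1 + jωRC = 1 + j·697.4·100·4.7e-07 = 1 + j0.03278.
Step 4 — H = 0.9989 - j0.03274.
Step 5 — Magnitude: |H| = 0.9995 (-0.0 dB); phase: φ = -1.9°.

|H| = 0.9995 (-0.0 dB), φ = -1.9°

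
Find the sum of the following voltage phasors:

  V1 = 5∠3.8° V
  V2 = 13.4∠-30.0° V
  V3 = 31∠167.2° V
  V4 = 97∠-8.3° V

Step 1 — Convert each phasor to rectangular form:
  V1 = 5·(cos(3.8°) + j·sin(3.8°)) = 4.989 + j0.3314 V
  V2 = 13.4·(cos(-30.0°) + j·sin(-30.0°)) = 11.6 - j6.7 V
  V3 = 31·(cos(167.2°) + j·sin(167.2°)) = -30.23 + j6.868 V
  V4 = 97·(cos(-8.3°) + j·sin(-8.3°)) = 95.98 - j14 V
Step 2 — Sum components: V_total = 82.35 - j13.5 V.
Step 3 — Convert to polar: |V_total| = 83.45 V, ∠V_total = -9.3°.

V_total = 83.45∠-9.3° V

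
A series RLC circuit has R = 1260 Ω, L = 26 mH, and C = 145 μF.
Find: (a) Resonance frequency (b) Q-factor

Step 1 — Resonance condition Im(Z)=0 gives ω₀ = 1/√(LC).
Step 2 — ω₀ = 1/√(0.026·0.000145) = 515 rad/s.
Step 3 — f₀ = ω₀/(2π) = 81.97 Hz.
Step 4 — Series Q: Q = ω₀L/R = 515·0.026/1260 = 0.01063.

(a) f₀ = 81.97 Hz  (b) Q = 0.01063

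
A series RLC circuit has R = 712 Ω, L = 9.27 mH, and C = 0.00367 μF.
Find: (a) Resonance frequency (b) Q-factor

Step 1 — Resonance condition Im(Z)=0 gives ω₀ = 1/√(LC).
Step 2 — ω₀ = 1/√(0.00927·3.67e-09) = 1.714e+05 rad/s.
Step 3 — f₀ = ω₀/(2π) = 2.729e+04 Hz.
Step 4 — Series Q: Q = ω₀L/R = 1.714e+05·0.00927/712 = 2.232.

(a) f₀ = 2.729e+04 Hz  (b) Q = 2.232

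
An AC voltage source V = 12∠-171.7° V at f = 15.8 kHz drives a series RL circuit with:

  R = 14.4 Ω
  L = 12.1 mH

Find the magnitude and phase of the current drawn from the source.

Step 1 — Angular frequency: ω = 2π·f = 2π·1.58e+04 = 9.927e+04 rad/s.
Step 2 — Component impedances:
  R: Z = R = 14.4 Ω
  L: Z = jωL = j·9.927e+04·0.0121 = 0 + j1201 Ω
Step 3 — Series combination: Z_total = R + L = 14.4 + j1201 Ω = 1201∠89.3° Ω.
Step 4 — Source phasor: V = 12∠-171.7° V = -11.87 - j1.732 V.
Step 5 — Ohm's law: I = V / Z_total = (-11.87 - j1.732) / (14.4 + j1201) = -0.00156 + j0.009867 A.
Step 6 — Convert to polar: |I| = 0.009989 A, ∠I = 99.0°.

I = 0.009989∠99.0° A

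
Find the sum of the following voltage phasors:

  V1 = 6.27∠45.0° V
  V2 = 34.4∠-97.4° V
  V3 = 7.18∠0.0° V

Step 1 — Convert each phasor to rectangular form:
  V1 = 6.27·(cos(45.0°) + j·sin(45.0°)) = 4.434 + j4.434 V
  V2 = 34.4·(cos(-97.4°) + j·sin(-97.4°)) = -4.431 - j34.11 V
  V3 = 7.18·(cos(0.0°) + j·sin(0.0°)) = 7.18 V
Step 2 — Sum components: V_total = 7.183 - j29.68 V.
Step 3 — Convert to polar: |V_total| = 30.54 V, ∠V_total = -76.4°.

V_total = 30.54∠-76.4° V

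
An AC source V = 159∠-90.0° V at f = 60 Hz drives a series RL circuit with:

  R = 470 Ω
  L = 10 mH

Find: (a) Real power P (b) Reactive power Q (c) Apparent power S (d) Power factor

Step 1 — Angular frequency: ω = 2π·f = 2π·60 = 377 rad/s.
Step 2 — Component impedances:
  R: Z = R = 470 Ω
  L: Z = jωL = j·377·0.01 = 0 + j3.77 Ω
Step 3 — Series combination: Z_total = R + L = 470 + j3.77 Ω = 470∠0.5° Ω.
Step 4 — Source phasor: V = 159∠-90.0° V = 0 - j159 V.
Step 5 — Current: I = V / Z = -0.002713 - j0.3383 A = 0.3383∠-90.5° A.
Step 6 — Complex power: S = V·I* = 53.79 + j0.4314 VA.
Step 7 — Real power: P = Re(S) = 53.79 W.
Step 8 — Reactive power: Q = Im(S) = 0.4314 VAR.
Step 9 — Apparent power: |S| = 53.79 VA.
Step 10 — Power factor: PF = P/|S| = 1 (lagging).

(a) P = 53.79 W  (b) Q = 0.4314 VAR  (c) S = 53.79 VA  (d) PF = 1 (lagging)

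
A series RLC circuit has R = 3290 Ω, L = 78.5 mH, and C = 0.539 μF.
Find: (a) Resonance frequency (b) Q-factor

Step 1 — Resonance condition Im(Z)=0 gives ω₀ = 1/√(LC).
Step 2 — ω₀ = 1/√(0.0785·5.39e-07) = 4862 rad/s.
Step 3 — f₀ = ω₀/(2π) = 773.7 Hz.
Step 4 — Series Q: Q = ω₀L/R = 4862·0.0785/3290 = 0.116.

(a) f₀ = 773.7 Hz  (b) Q = 0.116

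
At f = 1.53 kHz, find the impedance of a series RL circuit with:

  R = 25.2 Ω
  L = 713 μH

Step 1 — Angular frequency: ω = 2π·f = 2π·1530 = 9613 rad/s.
Step 2 — Component impedances:
  R: Z = R = 25.2 Ω
  L: Z = jωL = j·9613·0.000713 = 0 + j6.854 Ω
Step 3 — Series combination: Z_total = R + L = 25.2 + j6.854 Ω = 26.12∠15.2° Ω.

Z = 25.2 + j6.854 Ω = 26.12∠15.2° Ω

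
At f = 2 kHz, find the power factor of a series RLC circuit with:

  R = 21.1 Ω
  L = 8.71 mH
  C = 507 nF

Step 1 — Angular frequency: ω = 2π·f = 2π·2000 = 1.257e+04 rad/s.
Step 2 — Component impedances:
  R: Z = R = 21.1 Ω
  L: Z = jωL = j·1.257e+04·0.00871 = 0 + j109.5 Ω
  C: Z = 1/(jωC) = -j/(ω·C) = 0 - j157 Ω
Step 3 — Series combination: Z_total = R + L + C = 21.1 - j47.5 Ω = 51.98∠-66.1° Ω.
Step 4 — Power factor: PF = cos(φ) = Re(Z)/|Z| = 21.1/51.98 = 0.4059.
Step 5 — Type: Im(Z) = -47.5 ⇒ leading (phase φ = -66.1°).

PF = 0.4059 (leading, φ = -66.1°)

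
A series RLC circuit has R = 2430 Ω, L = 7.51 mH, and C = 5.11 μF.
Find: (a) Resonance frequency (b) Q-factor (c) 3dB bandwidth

Step 1 — Resonance: ω₀ = 1/√(LC) = 1/√(0.00751·5.11e-06) = 5105 rad/s.
Step 2 — f₀ = ω₀/(2π) = 812.4 Hz.
Step 3 — Series Q: Q = ω₀L/R = 5105·0.00751/2430 = 0.01578.
Step 4 — Bandwidth: Δω = ω₀/Q = 3.236e+05 rad/s; BW = Δω/(2π) = 5.15e+04 Hz.

(a) f₀ = 812.4 Hz  (b) Q = 0.01578  (c) BW = 5.15e+04 Hz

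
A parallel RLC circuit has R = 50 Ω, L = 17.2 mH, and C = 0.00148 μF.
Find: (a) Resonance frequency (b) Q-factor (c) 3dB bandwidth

Step 1 — Resonance: ω₀ = 1/√(LC) = 1/√(0.0172·1.48e-09) = 1.982e+05 rad/s.
Step 2 — f₀ = ω₀/(2π) = 3.154e+04 Hz.
Step 3 — Parallel Q: Q = R/(ω₀L) = 50/(1.982e+05·0.0172) = 0.01467.
Step 4 — Bandwidth: Δω = ω₀/Q = 1.351e+07 rad/s; BW = Δω/(2π) = 2.151e+06 Hz.

(a) f₀ = 3.154e+04 Hz  (b) Q = 0.01467  (c) BW = 2.151e+06 Hz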